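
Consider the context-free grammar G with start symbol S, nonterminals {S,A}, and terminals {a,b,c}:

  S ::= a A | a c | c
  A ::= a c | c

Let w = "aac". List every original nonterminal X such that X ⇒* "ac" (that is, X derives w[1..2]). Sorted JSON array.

CNF form of G:
  S -> T0 A | T0 T1 | c
  A -> T0 T1 | c
  T0 -> a
  T1 -> c

Fill CYK table bottom-up, restricted to cells inside w[1..2]:
  cell(1,1) a: {T0}  orig:{}
  cell(2,2) c: {A,S,T1}  orig:{A,S}
  cell(1,2) ac: {A,S}

Original NTs in T[1,2] deriving "ac": ["A", "S"]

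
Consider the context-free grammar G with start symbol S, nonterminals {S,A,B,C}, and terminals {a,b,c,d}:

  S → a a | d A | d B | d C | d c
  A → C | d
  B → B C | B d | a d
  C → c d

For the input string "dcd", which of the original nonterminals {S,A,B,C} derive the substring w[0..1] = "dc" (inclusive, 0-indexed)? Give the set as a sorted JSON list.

CNF form of G:
  S -> T1 A | T1 B | T1 C | T1 T0 | T2 T2
  A -> T0 T1 | d
  B -> B C | B T1 | T2 T1
  C -> T0 T1
  T0 -> c
  T1 -> d
  T2 -> a

CYK table (by increasing span), restricted to cells inside w[0..1]:
  cell(0,0) d: {A,T1}  orig:{A}
  cell(1,1) c: {T0}  orig:{}
  cell(0,1) dc: {S}

Original NTs in T[0,1] deriving "dc": ["S"]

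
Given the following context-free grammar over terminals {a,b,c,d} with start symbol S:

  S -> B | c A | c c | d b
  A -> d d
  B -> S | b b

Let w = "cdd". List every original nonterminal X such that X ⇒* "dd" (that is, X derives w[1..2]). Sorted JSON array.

CNF form of G:
  S -> T0 T1 | T1 T1 | T2 A | T2 T2
  A -> T0 T0
  B -> T0 T1 | T1 T1 | T2 A | T2 T2
  T0 -> d
  T1 -> b
  T2 -> c

CYK fill, restricted to cells inside w[1..2]:
  [1..1]={T0}  "d"  orig:{}
  [2..2]={T0}  "d"  orig:{}
  [1..2]={A}  "dd"

Original NTs in T[1,2] deriving "dd": ["A"]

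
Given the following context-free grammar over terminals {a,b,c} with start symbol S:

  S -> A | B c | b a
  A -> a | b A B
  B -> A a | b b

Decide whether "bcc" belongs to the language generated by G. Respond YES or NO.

CNF form of G:
  S -> B T2 | T0 T1 | T0 X4 | a
  A -> T0 X3 | a
  B -> A T1 | T0 T0
  T0 -> b
  T1 -> a
  T2 -> c
  X3 -> A B
  X4 -> A B

CYK table (by increasing span):
  cell(0,0) b: {T0}  orig:{}
  cell(1,1) c: {T2}  orig:{}
  cell(2,2) c: {T2}  orig:{}
  cell(0,1) bc: ∅
  cell(1,2) cc: ∅
  cell(0,2) bcc: ∅

S ∉ T[0,2] ⇒ NO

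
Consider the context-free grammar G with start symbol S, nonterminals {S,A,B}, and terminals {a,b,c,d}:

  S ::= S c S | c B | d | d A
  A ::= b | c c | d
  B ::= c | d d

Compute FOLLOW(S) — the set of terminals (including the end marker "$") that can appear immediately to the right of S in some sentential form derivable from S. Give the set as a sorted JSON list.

FIRST sets, iterate to fixpoint:
round 1:
  A via A→b: +{b}
  A via A→c c: +{c}
  A via A→d: +{d}
  B via B→c: +{c}
  B via B→d d: +{d}
  S via S→c B: +{c}
  S via S→d: +{d}
  FIRST(S)={c,d}  FIRST(A)={b,c,d}  FIRST(B)={c,d}
round 2: — fixpoint
  FIRST(S)={c,d}  FIRST(A)={b,c,d}  FIRST(B)={c,d}

FOLLOW sets:
seed FOLLOW(S) with $
[1]
  S→S c S: FOLLOW(S) ⊇ FIRST(c) = {c}; new: +{c}
  S→c B: FOLLOW(B) ⊇ FOLLOW(S) ⊇ {$,c}; new: +{$,c}
  S→d A: FOLLOW(A) ⊇ FOLLOW(S) ⊇ {$,c}; new: +{$,c}
  FOLLOW(S)={$,c}  FOLLOW(A)={$,c}  FOLLOW(B)={$,c}
[2] (no change)
  FOLLOW(S)={$,c}  FOLLOW(A)={$,c}  FOLLOW(B)={$,c}

FOLLOW(S) = ["$", "c"]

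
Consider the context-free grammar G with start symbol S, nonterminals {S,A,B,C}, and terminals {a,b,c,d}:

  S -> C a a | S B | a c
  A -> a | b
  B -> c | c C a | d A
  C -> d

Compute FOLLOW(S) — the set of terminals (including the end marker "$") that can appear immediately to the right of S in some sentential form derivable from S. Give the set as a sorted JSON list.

FIRST sets, iterate to fixpoint:
[1]
  A via A→a: +{a}
  A via A→b: +{b}
  B via B→c: +{c}
  B via B→d A: +{d}
  C via C→d: +{d}
  S via S→C a a: +{d}
  S via S→a c: +{a}
  FIRST[S]={a,d}  FIRST[A]={a,b}  FIRST[B]={c,d}  FIRST[C]={d}
[2] done
  FIRST[S]={a,d}  FIRST[A]={a,b}  FIRST[B]={c,d}  FIRST[C]={d}

FOLLOW iteration:
seed FOLLOW(S) with $
[1]
  B→c C a: FOLLOW(C) ⊇ FIRST(a) = {a}; new: +{a}
  S→S B: FOLLOW(S) ⊇ FIRST(B) = {c,d}; new: +{c,d}
  S→S B: FOLLOW(B) ⊇ FOLLOW(S) ⊇ {$,c,d}; new: +{$,c,d}
  FOLLOW(S)={$,c,d}  FOLLOW(A)={}  FOLLOW(B)={$,c,d}  FOLLOW(C)={a}
[2]
  B→d A: FOLLOW(A) ⊇ FOLLOW(B) ⊇ {$,c,d}; new: +{$,c,d}
  FOLLOW(S)={$,c,d}  FOLLOW(A)={$,c,d}  FOLLOW(B)={$,c,d}  FOLLOW(C)={a}
[3] (no change)
  FOLLOW(S)={$,c,d}  FOLLOW(A)={$,c,d}  FOLLOW(B)={$,c,d}  FOLLOW(C)={a}

FOLLOW(S) = ["$", "c", "d"]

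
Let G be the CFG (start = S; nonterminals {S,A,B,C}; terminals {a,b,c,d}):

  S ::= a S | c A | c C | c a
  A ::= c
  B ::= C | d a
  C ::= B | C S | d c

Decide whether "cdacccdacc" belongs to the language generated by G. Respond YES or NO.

CNF form of G:
  S -> T1 S | T2 A | T2 C | T2 T1
  A -> c
  B -> C S | T0 T1 | T0 T2
  C -> C S | T0 T1 | T0 T2
  T0 -> d
  T1 -> a
  T2 -> c

CYK table (by increasing span):
  T[0,0] 'c' = {A,T2}  orig:{A}
  T[1,1] 'd' = {T0}  orig:{}
  T[2,2] 'a' = {T1}  orig:{}
  T[3,3] 'c' = {A,T2}  orig:{A}
  T[4,4] 'c' = {A,T2}  orig:{A}
  T[5,5] 'c' = {A,T2}  orig:{A}
  T[6,6] 'd' = {T0}  orig:{}
  T[7,7] 'a' = {T1}  orig:{}
  T[8,8] 'c' = {A,T2}  orig:{A}
  T[9,9] 'c' = {A,T2}  orig:{A}
  T[0,1] 'cd' = ∅
  T[1,2] 'da' = {B,C}
  T[2,3] 'ac' = ∅
  T[3,4] 'cc' = {S}
  T[4,5] 'cc' = {S}
  T[5,6] 'cd' = ∅
  T[6,7] 'da' = {B,C}
  T[7,8] 'ac' = ∅
  T[8,9] 'cc' = {S}
  T[0,2] 'cda' = {S}
  T[1,3] 'dac' = ∅
  T[2,4] 'acc' = {S}
  T[3,5] 'ccc' = ∅
  T[4,6] 'ccd' = ∅
  T[5,7] 'cda' = {S}
  T[6,8] 'dac' = ∅
  T[7,9] 'acc' = {S}
  T[0,3] 'cdac' = ∅
  T[1,4] 'dacc' = {B,C}
  T[2,5] 'accc' = ∅
  T[3,6] 'cccd' = ∅
  T[4,7] 'ccda' = ∅
  T[5,8] 'cdac' = ∅
  T[6,9] 'dacc' = {B,C}
  T[0,4] 'cdacc' = {S}
  T[1,5] 'daccc' = ∅
  T[2,6] 'acccd' = ∅
  T[3,7] 'cccda' = ∅
  T[4,8] 'ccdac' = ∅
  T[5,9] 'cdacc' = {S}
  T[0,5] 'cdaccc' = ∅
  T[1,6] 'dacccd' = ∅
  T[2,7] 'acccda' = ∅
  T[3,8] 'cccdac' = ∅
  T[4,9] 'ccdacc' = ∅
  T[0,6] 'cdacccd' = ∅
  T[1,7] 'dacccda' = {B,C}
  T[2,8] 'acccdac' = ∅
  T[3,9] 'cccdacc' = ∅
  T[0,7] 'cdacccda' = {S}
  T[1,8] 'dacccdac' = ∅
  T[2,9] 'acccdacc' = ∅
  T[0,8] 'cdacccdac' = ∅
  T[1,9] 'dacccdacc' = {B,C}
  T[0,9] 'cdacccdacc' = {S}

S ∈ T[0,9] ⇒ YES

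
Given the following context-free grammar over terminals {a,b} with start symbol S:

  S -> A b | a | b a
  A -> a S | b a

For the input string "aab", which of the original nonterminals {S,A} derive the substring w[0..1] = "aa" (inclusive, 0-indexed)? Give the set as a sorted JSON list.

Convert to CNF:
  S -> A T1 | T1 T0 | a
  A -> T0 S | T1 T0
  T0 -> a
  T1 -> b

CYK table (by increasing span), restricted to cells inside w[0..1]:
  cell(0,0) a: {S,T0}  orig:{S}
  cell(1,1) a: {S,T0}  orig:{S}
  cell(0,1) aa: {A}

Original NTs in T[0,1] deriving "aa": ["A"]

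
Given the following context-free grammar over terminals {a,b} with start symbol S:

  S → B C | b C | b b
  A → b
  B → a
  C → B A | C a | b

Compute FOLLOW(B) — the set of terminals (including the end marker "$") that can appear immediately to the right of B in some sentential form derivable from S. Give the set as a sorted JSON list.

FIRST iteration:
round 1:
  A via A→b: +{b}
  B via B→a: +{a}
  C via C→B A: +{a}
  C via C→b: +{b}
  S via S→B C: +{a}
  S via S→b C: +{b}
  FIRST(S)={a,b}  FIRST(A)={b}  FIRST(B)={a}  FIRST(C)={a,b}
round 2: — fixpoint
  FIRST(S)={a,b}  FIRST(A)={b}  FIRST(B)={a}  FIRST(C)={a,b}

FOLLOW iteration:
initialize: $ ∈ FOLLOW(S)
pass 1:
  C→B A: FOLLOW(B) ⊇ FIRST(A) = {b}; new: +{b}
  C→C a: FOLLOW(C) ⊇ FIRST(a) = {a}; new: +{a}
  S→B C: FOLLOW(B) ⊇ FIRST(C) = {a,b}; new: +{a}
  S→B C: FOLLOW(C) ⊇ FOLLOW(S) ⊇ {$}; new: +{$}
  FOLLOW[S]={$}  FOLLOW[A]={}  FOLLOW[B]={a,b}  FOLLOW[C]={$,a}
pass 2:
  C→B A: FOLLOW(A) ⊇ FOLLOW(C) ⊇ {$,a}; new: +{$,a}
  FOLLOW[S]={$}  FOLLOW[A]={$,a}  FOLLOW[B]={a,b}  FOLLOW[C]={$,a}
pass 3: done
  FOLLOW[S]={$}  FOLLOW[A]={$,a}  FOLLOW[B]={a,b}  FOLLOW[C]={$,a}

FOLLOW(B) = ["a", "b"]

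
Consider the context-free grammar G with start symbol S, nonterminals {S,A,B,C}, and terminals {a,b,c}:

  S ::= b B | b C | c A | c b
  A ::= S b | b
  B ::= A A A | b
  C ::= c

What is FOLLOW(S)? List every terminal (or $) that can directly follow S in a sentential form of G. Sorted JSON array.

FIRST iteration:
iter 1:
  A via A→b: +{b}
  B via B→A A A: +{b}
  C via C→c: +{c}
  S via S→b B: +{b}
  S via S→c A: +{c}
  FIRST[S]={b,c}  FIRST[A]={b}  FIRST[B]={b}  FIRST[C]={c}
iter 2:
  A via A→S b: +{c}
  B via B→A A A: +{c}
  FIRST[S]={b,c}  FIRST[A]={b,c}  FIRST[B]={b,c}  FIRST[C]={c}
iter 3: (no change)
  FIRST[S]={b,c}  FIRST[A]={b,c}  FIRST[B]={b,c}  FIRST[C]={c}

FOLLOW iteration:
FOLLOW(S) := {$}
[1]
  A→S b: FOLLOW(S) ⊇ FIRST(b) = {b}; new: +{b}
  B→A A A: FOLLOW(A) ⊇ FIRST(A) = {b,c}; new: +{b,c}
  S→b B: FOLLOW(B) ⊇ FOLLOW(S) ⊇ {$,b}; new: +{$,b}
  S→b C: FOLLOW(C) ⊇ FOLLOW(S) ⊇ {$,b}; new: +{$,b}
  S→c A: FOLLOW(A) ⊇ FOLLOW(S) ⊇ {$,b}; new: +{$}
  FOLLOW(S)={$,b}  FOLLOW(A)={$,b,c}  FOLLOW(B)={$,b}  FOLLOW(C)={$,b}
[2] done
  FOLLOW(S)={$,b}  FOLLOW(A)={$,b,c}  FOLLOW(B)={$,b}  FOLLOW(C)={$,b}

FOLLOW(S) = ["$", "b"]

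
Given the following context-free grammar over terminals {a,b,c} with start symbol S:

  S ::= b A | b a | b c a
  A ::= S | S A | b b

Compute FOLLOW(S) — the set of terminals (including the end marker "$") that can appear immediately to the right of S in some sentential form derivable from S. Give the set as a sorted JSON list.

FIRST sets, iterate to fixpoint:
iter 1:
  A via A→b b: +{b}
  S via S→b A: +{b}
  FIRST[S]={b}  FIRST[A]={b}
iter 2: — fixpoint
  FIRST[S]={b}  FIRST[A]={b}

Compute FOLLOW by fixpoint:
initialize: $ ∈ FOLLOW(S)
iter 1:
  A→S A: FOLLOW(S) ⊇ FIRST(A) = {b}; new: +{b}
  S→b A: FOLLOW(A) ⊇ FOLLOW(S) ⊇ {$,b}; new: +{$,b}
  FOLLOW(S)={$,b}  FOLLOW(A)={$,b}
iter 2: (no change)
  FOLLOW(S)={$,b}  FOLLOW(A)={$,b}

FOLLOW(S) = ["$", "b"]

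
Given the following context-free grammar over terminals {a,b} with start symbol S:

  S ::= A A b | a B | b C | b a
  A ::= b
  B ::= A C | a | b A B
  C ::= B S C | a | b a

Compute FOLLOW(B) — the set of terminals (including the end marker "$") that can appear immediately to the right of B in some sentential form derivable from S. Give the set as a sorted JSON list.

FIRST iteration:
[1]
  A via A→b: +{b}
  B via B→A C: +{b}
  B via B→a: +{a}
  C via C→B S C: +{a,b}
  S via S→A A b: +{b}
  S via S→a B: +{a}
  FIRST[S]={a,b}  FIRST[A]={b}  FIRST[B]={a,b}  FIRST[C]={a,b}
[2] done
  FIRST[S]={a,b}  FIRST[A]={b}  FIRST[B]={a,b}  FIRST[C]={a,b}

FOLLOW iteration:
seed FOLLOW(S) with $
pass 1:
  B→A C: FOLLOW(A) ⊇ FIRST(C) = {a,b}; new: +{a,b}
  C→B S C: FOLLOW(B) ⊇ FIRST(S) = {a,b}; new: +{a,b}
  C→B S C: FOLLOW(S) ⊇ FIRST(C) = {a,b}; new: +{a,b}
  S→a B: FOLLOW(B) ⊇ FOLLOW(S) ⊇ {$,a,b}; new: +{$}
  S→b C: FOLLOW(C) ⊇ FOLLOW(S) ⊇ {$,a,b}; new: +{$,a,b}
  FOLLOW[S]={$,a,b}  FOLLOW[A]={a,b}  FOLLOW[B]={$,a,b}  FOLLOW[C]={$,a,b}
pass 2: (no change)
  FOLLOW[S]={$,a,b}  FOLLOW[A]={a,b}  FOLLOW[B]={$,a,b}  FOLLOW[C]={$,a,b}

FOLLOW(B) = ["$", "a", "b"]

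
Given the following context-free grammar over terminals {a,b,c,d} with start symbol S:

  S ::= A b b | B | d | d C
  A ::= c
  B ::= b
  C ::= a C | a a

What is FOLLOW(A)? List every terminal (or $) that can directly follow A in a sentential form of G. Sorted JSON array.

FIRST iteration:
round 1:
  A via A→c: +{c}
  B via B→b: +{b}
  C via C→a C: +{a}
  S via S→A b b: +{c}
  S via S→B: +{b}
  S via S→d: +{d}
  FIRST(S)={b,c,d}  FIRST(A)={c}  FIRST(B)={b}  FIRST(C)={a}
round 2: — fixpoint
  FIRST(S)={b,c,d}  FIRST(A)={c}  FIRST(B)={b}  FIRST(C)={a}

FOLLOW sets:
FOLLOW(S) := {$}
pass 1:
  S→A b b: FOLLOW(A) ⊇ FIRST(b) = {b}; new: +{b}
  S→B: FOLLOW(B) ⊇ FOLLOW(S) ⊇ {$}; new: +{$}
  S→d C: FOLLOW(C) ⊇ FOLLOW(S) ⊇ {$}; new: +{$}
  FOLLOW(S)={$}  FOLLOW(A)={b}  FOLLOW(B)={$}  FOLLOW(C)={$}
pass 2: (stable)
  FOLLOW(S)={$}  FOLLOW(A)={b}  FOLLOW(B)={$}  FOLLOW(C)={$}

FOLLOW(A) = ["b"]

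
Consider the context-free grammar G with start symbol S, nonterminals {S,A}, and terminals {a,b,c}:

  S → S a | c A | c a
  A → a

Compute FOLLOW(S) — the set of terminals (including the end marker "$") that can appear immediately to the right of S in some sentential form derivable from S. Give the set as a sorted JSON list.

FIRST iteration:
iter 1:
  A via A→a: +{a}
  S via S→c A: +{c}
  FIRST[S]={c}  FIRST[A]={a}
iter 2: (stable)
  FIRST[S]={c}  FIRST[A]={a}

FOLLOW iteration:
seed FOLLOW(S) with $
round 1:
  S→S a: FOLLOW(S) ⊇ FIRST(a) = {a}; new: +{a}
  S→c A: FOLLOW(A) ⊇ FOLLOW(S) ⊇ {$,a}; new: +{$,a}
  FOLLOW(S)={$,a}  FOLLOW(A)={$,a}
round 2: — fixpoint
  FOLLOW(S)={$,a}  FOLLOW(A)={$,a}

FOLLOW(S) = ["$", "a"]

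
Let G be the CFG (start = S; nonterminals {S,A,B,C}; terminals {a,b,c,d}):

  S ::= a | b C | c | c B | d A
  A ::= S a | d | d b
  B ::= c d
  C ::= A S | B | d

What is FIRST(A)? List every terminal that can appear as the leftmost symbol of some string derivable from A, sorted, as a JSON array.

FIRST sets, iterate to fixpoint:
round 1:
  A via A→d: +{d}
  B via B→c d: +{c}
  C via C→A S: +{d}
  C via C→B: +{c}
  S via S→a: +{a}
  S via S→b C: +{b}
  S via S→c: +{c}
  S via S→d A: +{d}
  FIRST(S)={a,b,c,d}  FIRST(A)={d}  FIRST(B)={c}  FIRST(C)={c,d}
round 2:
  A via A→S a: +{a,b,c}
  C via C→A S: +{a,b}
  FIRST(S)={a,b,c,d}  FIRST(A)={a,b,c,d}  FIRST(B)={c}  FIRST(C)={a,b,c,d}
round 3: (stable)
  FIRST(S)={a,b,c,d}  FIRST(A)={a,b,c,d}  FIRST(B)={c}  FIRST(C)={a,b,c,d}

FIRST(A) = ["a", "b", "c", "d"]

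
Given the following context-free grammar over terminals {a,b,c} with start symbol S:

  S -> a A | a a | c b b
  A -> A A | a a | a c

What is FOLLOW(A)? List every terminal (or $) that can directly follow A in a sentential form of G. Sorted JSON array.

Compute FIRST by fixpoint:
round 1:
  A via A→a a: +{a}
  S via S→a A: +{a}
  S via S→c b b: +{c}
  S: {a,c}  A: {a}
round 2: (stable)
  S: {a,c}  A: {a}

FOLLOW sets:
initialize: $ ∈ FOLLOW(S)
pass 1:
  A→A A: FOLLOW(A) ⊇ FIRST(A) = {a}; new: +{a}
  S→a A: FOLLOW(A) ⊇ FOLLOW(S) ⊇ {$}; new: +{$}
  FOLLOW[S]={$}  FOLLOW[A]={$,a}
pass 2: (stable)
  FOLLOW[S]={$}  FOLLOW[A]={$,a}

FOLLOW(A) = ["$", "a"]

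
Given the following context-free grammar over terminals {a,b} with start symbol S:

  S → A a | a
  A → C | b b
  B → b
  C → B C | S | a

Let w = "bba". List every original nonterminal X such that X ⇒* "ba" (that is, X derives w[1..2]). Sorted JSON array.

CNF form of G:
  S -> A T0 | a
  A -> A T0 | B C | T1 T1 | a
  B -> b
  C -> A T0 | B C | a
  T0 -> a
  T1 -> b

CYK fill (cells [i..j] with 1 ≤ i ≤ j ≤ 2 only):
  T[1,1] 'b' = {B,T1}  orig:{B}
  T[2,2] 'a' = {A,C,S,T0}  orig:{A,C,S}
  T[1,2] 'ba' = {A,C}

Original NTs in T[1,2] deriving "ba": ["A", "C"]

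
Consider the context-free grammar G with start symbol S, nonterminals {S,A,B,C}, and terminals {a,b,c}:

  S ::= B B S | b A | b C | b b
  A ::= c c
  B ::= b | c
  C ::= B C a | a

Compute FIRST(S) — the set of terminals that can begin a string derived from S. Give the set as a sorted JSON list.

FIRST iteration:
round 1:
  A via A→c c: +{c}
  B via B→b: +{b}
  B via B→c: +{c}
  C via C→B C a: +{b,c}
  C via C→a: +{a}
  S via S→B B S: +{b,c}
  FIRST[S]={b,c}  FIRST[A]={c}  FIRST[B]={b,c}  FIRST[C]={a,b,c}
round 2: done
  FIRST[S]={b,c}  FIRST[A]={c}  FIRST[B]={b,c}  FIRST[C]={a,b,c}

FIRST(S) = ["b", "c"]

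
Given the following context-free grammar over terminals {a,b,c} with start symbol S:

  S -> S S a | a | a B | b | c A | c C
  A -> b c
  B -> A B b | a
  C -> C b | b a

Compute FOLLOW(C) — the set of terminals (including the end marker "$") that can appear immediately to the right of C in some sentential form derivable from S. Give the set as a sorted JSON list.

Compute FIRST by fixpoint:
round 1:
  A via A→b c: +{b}
  B via B→A B b: +{b}
  B via B→a: +{a}
  C via C→b a: +{b}
  S via S→a: +{a}
  S via S→b: +{b}
  S via S→c A: +{c}
  S: {a,b,c}  A: {b}  B: {a,b}  C: {b}
round 2: done
  S: {a,b,c}  A: {b}  B: {a,b}  C: {b}

Compute FOLLOW by fixpoint:
FOLLOW(S) := {$}
iter 1:
  B→A B b: FOLLOW(A) ⊇ FIRST(B) = {a,b}; new: +{a,b}
  B→A B b: FOLLOW(B) ⊇ FIRST(b) = {b}; new: +{b}
  C→C b: FOLLOW(C) ⊇ FIRST(b) = {b}; new: +{b}
  S→S S a: FOLLOW(S) ⊇ FIRST(S) = {a,b,c}; new: +{a,b,c}
  S→a B: FOLLOW(B) ⊇ FOLLOW(S) ⊇ {$,a,b,c}; new: +{$,a,c}
  S→c A: FOLLOW(A) ⊇ FOLLOW(S) ⊇ {$,a,b,c}; new: +{$,c}
  S→c C: FOLLOW(C) ⊇ FOLLOW(S) ⊇ {$,a,b,c}; new: +{$,a,c}
  FOLLOW[S]={$,a,b,c}  FOLLOW[A]={$,a,b,c}  FOLLOW[B]={$,a,b,c}  FOLLOW[C]={$,a,b,c}
iter 2: (no change)
  FOLLOW[S]={$,a,b,c}  FOLLOW[A]={$,a,b,c}  FOLLOW[B]={$,a,b,c}  FOLLOW[C]={$,a,b,c}

FOLLOW(C) = ["$", "a", "b", "c"]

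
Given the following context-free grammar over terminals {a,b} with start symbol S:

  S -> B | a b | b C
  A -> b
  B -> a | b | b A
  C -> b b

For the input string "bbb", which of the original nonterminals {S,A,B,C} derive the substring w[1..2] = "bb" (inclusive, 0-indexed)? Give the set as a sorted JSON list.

Convert to CNF:
  S -> T0 A | T0 C | T1 T0 | a | b
  A -> b
  B -> T0 A | a | b
  C -> T0 T0
  T0 -> b
  T1 -> a

CYK table (by increasing span) — only the sub-triangle for w[1..2]:
  T[1,1] 'b' = {A,B,S,T0}  orig:{A,B,S}
  T[2,2] 'b' = {A,B,S,T0}  orig:{A,B,S}
  T[1,2] 'bb' = {B,C,S}

Original NTs in T[1,2] deriving "bb": ["B", "C", "S"]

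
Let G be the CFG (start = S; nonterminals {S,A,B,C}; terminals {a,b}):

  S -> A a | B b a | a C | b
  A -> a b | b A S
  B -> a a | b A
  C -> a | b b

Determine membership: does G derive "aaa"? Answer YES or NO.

Convert to CNF:
  S -> A T0 | B X3 | T0 C | b
  A -> T0 T1 | T1 X2
  B -> T0 T0 | T1 A
  C -> T1 T1 | a
  T0 -> a
  T1 -> b
  X2 -> A S
  X3 -> T1 T0

Fill CYK table bottom-up:
  cell(0,0) a: {C,T0}  orig:{C}
  cell(1,1) a: {C,T0}  orig:{C}
  cell(2,2) a: {C,T0}  orig:{C}
  cell(0,1) aa: {B,S}
  cell(1,2) aa: {B,S}
  cell(0,2) aaa: ∅

S ∉ T[0,2] ⇒ NO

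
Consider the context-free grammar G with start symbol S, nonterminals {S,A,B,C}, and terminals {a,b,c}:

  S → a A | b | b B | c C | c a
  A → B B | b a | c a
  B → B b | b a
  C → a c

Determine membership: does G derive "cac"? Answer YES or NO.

CNF form of G:
  S -> T0 B | T1 A | T2 C | T2 T1 | b
  A -> B B | T0 T1 | T2 T1
  B -> B T0 | T0 T1
  C -> T1 T2
  T0 -> b
  T1 -> a
  T2 -> c

CYK fill:
  [0..0]={T2}  "c"  orig:{}
  [1..1]={T1}  "a"  orig:{}
  [2..2]={T2}  "c"  orig:{}
  [0..1]={A,S}  "ca"
  [1..2]={C}  "ac"
  [0..2]={S}  "cac"

S ∈ T[0,2] ⇒ YES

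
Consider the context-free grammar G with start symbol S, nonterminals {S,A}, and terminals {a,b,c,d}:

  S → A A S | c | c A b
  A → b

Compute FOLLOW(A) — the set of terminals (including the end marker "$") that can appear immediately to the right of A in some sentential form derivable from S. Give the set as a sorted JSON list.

Compute FIRST by fixpoint:
[1]
  A via A→b: +{b}
  S via S→A A S: +{b}
  S via S→c: +{c}
  S: {b,c}  A: {b}
[2] done
  S: {b,c}  A: {b}

FOLLOW iteration:
seed FOLLOW(S) with $
[1]
  S→A A S: FOLLOW(A) ⊇ FIRST(A) = {b}; new: +{b}
  S→A A S: FOLLOW(A) ⊇ FIRST(S) = {b,c}; new: +{c}
  FOLLOW[S]={$}  FOLLOW[A]={b,c}
[2] (no change)
  FOLLOW[S]={$}  FOLLOW[A]={b,c}

FOLLOW(A) = ["b", "c"]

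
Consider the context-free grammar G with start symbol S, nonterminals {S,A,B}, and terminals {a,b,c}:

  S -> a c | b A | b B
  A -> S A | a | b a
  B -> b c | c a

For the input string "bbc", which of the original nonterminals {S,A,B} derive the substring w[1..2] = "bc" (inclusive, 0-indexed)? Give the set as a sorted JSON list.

Convert to CNF:
  S -> T0 A | T0 B | T1 T2
  A -> S A | T0 T1 | a
  B -> T0 T2 | T2 T1
  T0 -> b
  T1 -> a
  T2 -> c

Fill CYK table bottom-up, restricted to cells inside w[1..2]:
  cell(1,1) b: {T0}  orig:{}
  cell(2,2) c: {T2}  orig:{}
  cell(1,2) bc: {B}

Original NTs in T[1,2] deriving "bc": ["B"]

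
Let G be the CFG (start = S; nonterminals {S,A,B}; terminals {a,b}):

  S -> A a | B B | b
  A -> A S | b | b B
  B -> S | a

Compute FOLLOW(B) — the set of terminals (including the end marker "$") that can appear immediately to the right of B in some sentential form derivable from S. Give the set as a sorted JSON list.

Compute FIRST by fixpoint:
pass 1:
  A via A→b: +{b}
  B via B→a: +{a}
  S via S→A a: +{b}
  S via S→B B: +{a}
  FIRST(S)={a,b}  FIRST(A)={b}  FIRST(B)={a}
pass 2:
  B via B→S: +{b}
  FIRST(S)={a,b}  FIRST(A)={b}  FIRST(B)={a,b}
pass 3: done
  FIRST(S)={a,b}  FIRST(A)={b}  FIRST(B)={a,b}

Compute FOLLOW by fixpoint:
initialize: $ ∈ FOLLOW(S)
iter 1:
  A→A S: FOLLOW(A) ⊇ FIRST(S) = {a,b}; new: +{a,b}
  A→A S: FOLLOW(S) ⊇ FOLLOW(A) ⊇ {a,b}; new: +{a,b}
  A→b B: FOLLOW(B) ⊇ FOLLOW(A) ⊇ {a,b}; new: +{a,b}
  S→B B: FOLLOW(B) ⊇ FOLLOW(S) ⊇ {$,a,b}; new: +{$}
  FOLLOW[S]={$,a,b}  FOLLOW[A]={a,b}  FOLLOW[B]={$,a,b}
iter 2: — fixpoint
  FOLLOW[S]={$,a,b}  FOLLOW[A]={a,b}  FOLLOW[B]={$,a,b}

FOLLOW(B) = ["$", "a", "b"]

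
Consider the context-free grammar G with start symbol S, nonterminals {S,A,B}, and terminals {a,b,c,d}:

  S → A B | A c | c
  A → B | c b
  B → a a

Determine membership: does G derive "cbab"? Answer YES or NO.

Convert to CNF:
  S -> A B | A T1 | c
  A -> T0 T0 | T1 T2
  B -> T0 T0
  T0 -> a
  T1 -> c
  T2 -> b

CYK table (by increasing span):
  T[0,0] 'c' = {S,T1}  orig:{S}
  T[1,1] 'b' = {T2}  orig:{}
  T[2,2] 'a' = {T0}  orig:{}
  T[3,3] 'b' = {T2}  orig:{}
  T[0,1] 'cb' = {A}
  T[1,2] 'ba' = ∅
  T[2,3] 'ab' = ∅
  T[0,2] 'cba' = ∅
  T[1,3] 'bab' = ∅
  T[0,3] 'cbab' = ∅

S ∉ T[0,3] ⇒ NO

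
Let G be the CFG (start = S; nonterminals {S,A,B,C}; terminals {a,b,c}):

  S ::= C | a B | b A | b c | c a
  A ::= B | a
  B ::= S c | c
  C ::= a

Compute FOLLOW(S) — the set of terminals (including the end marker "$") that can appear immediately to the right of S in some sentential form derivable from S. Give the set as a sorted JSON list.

Compute FIRST by fixpoint:
pass 1:
  A via A→a: +{a}
  B via B→c: +{c}
  C via C→a: +{a}
  S via S→C: +{a}
  S via S→b A: +{b}
  S via S→c a: +{c}
  FIRST(S)={a,b,c}  FIRST(A)={a}  FIRST(B)={c}  FIRST(C)={a}
pass 2:
  A via A→B: +{c}
  B via B→S c: +{a,b}
  FIRST(S)={a,b,c}  FIRST(A)={a,c}  FIRST(B)={a,b,c}  FIRST(C)={a}
pass 3:
  A via A→B: +{b}
  FIRST(S)={a,b,c}  FIRST(A)={a,b,c}  FIRST(B)={a,b,c}  FIRST(C)={a}
pass 4: done
  FIRST(S)={a,b,c}  FIRST(A)={a,b,c}  FIRST(B)={a,b,c}  FIRST(C)={a}

Compute FOLLOW by fixpoint:
seed FOLLOW(S) with $
pass 1:
  B→S c: FOLLOW(S) ⊇ FIRST(c) = {c}; new: +{c}
  S→C: FOLLOW(C) ⊇ FOLLOW(S) ⊇ {$,c}; new: +{$,c}
  S→a B: FOLLOW(B) ⊇ FOLLOW(S) ⊇ {$,c}; new: +{$,c}
  S→b A: FOLLOW(A) ⊇ FOLLOW(S) ⊇ {$,c}; new: +{$,c}
  FOLLOW[S]={$,c}  FOLLOW[A]={$,c}  FOLLOW[B]={$,c}  FOLLOW[C]={$,c}
pass 2: (stable)
  FOLLOW[S]={$,c}  FOLLOW[A]={$,c}  FOLLOW[B]={$,c}  FOLLOW[C]={$,c}

FOLLOW(S) = ["$", "c"]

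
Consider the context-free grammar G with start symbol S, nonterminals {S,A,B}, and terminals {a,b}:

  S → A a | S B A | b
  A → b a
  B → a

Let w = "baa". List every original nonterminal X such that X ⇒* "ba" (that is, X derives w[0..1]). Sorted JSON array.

Convert to CNF:
  S -> A T1 | S X2 | b
  A -> T0 T1
  B -> a
  T0 -> b
  T1 -> a
  X2 -> B A

CYK fill (cells [i..j] with 0 ≤ i ≤ j ≤ 1 only):
  [0..0]={S,T0}  "b"  orig:{S}
  [1..1]={B,T1}  "a"  orig:{B}
  [0..1]={A}  "ba"

Original NTs in T[0,1] deriving "ba": ["A"]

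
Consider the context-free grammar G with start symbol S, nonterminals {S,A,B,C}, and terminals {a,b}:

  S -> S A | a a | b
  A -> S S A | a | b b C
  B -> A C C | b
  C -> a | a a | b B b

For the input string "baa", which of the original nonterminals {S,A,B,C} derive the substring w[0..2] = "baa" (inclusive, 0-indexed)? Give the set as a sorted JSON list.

Convert to CNF:
  S -> S A | T1 T1 | b
  A -> S X2 | T0 X3 | a
  B -> A X4 | b
  C -> T0 X5 | T1 T1 | a
  T0 -> b
  T1 -> a
  X2 -> S A
  X3 -> T0 C
  X4 -> C C
  X5 -> B T0

Fill CYK table bottom-up (cells [i..j] with 0 ≤ i ≤ j ≤ 2 only):
  T[0,0] 'b' = {B,S,T0}  orig:{B,S}
  T[1,1] 'a' = {A,C,T1}  orig:{A,C}
  T[2,2] 'a' = {A,C,T1}  orig:{A,C}
  T[0,1] 'ba' = {S,X2,X3}  orig:{S}
  T[1,2] 'aa' = {C,S,X4}  orig:{C,S}
  T[0,2] 'baa' = {S,X2,X3}  orig:{S}

Original NTs in T[0,2] deriving "baa": ["S"]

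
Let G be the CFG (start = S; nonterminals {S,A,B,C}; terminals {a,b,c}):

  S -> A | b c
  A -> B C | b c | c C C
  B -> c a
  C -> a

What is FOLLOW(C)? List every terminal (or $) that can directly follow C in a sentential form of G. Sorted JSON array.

FIRST iteration:
round 1:
  A via A→b c: +{b}
  A via A→c C C: +{c}
  B via B→c a: +{c}
  C via C→a: +{a}
  S via S→A: +{b,c}
  FIRST[S]={b,c}  FIRST[A]={b,c}  FIRST[B]={c}  FIRST[C]={a}
round 2: — fixpoint
  FIRST[S]={b,c}  FIRST[A]={b,c}  FIRST[B]={c}  FIRST[C]={a}

FOLLOW sets:
FOLLOW(S) := {$}
pass 1:
  A→B C: FOLLOW(B) ⊇ FIRST(C) = {a}; new: +{a}
  A→c C C: FOLLOW(C) ⊇ FIRST(C) = {a}; new: +{a}
  S→A: FOLLOW(A) ⊇ FOLLOW(S) ⊇ {$}; new: +{$}
  S: {$}  A: {$}  B: {a}  C: {a}
pass 2:
  A→B C: FOLLOW(C) ⊇ FOLLOW(A) ⊇ {$}; new: +{$}
  S: {$}  A: {$}  B: {a}  C: {$,a}
pass 3: (no change)
  S: {$}  A: {$}  B: {a}  C: {$,a}

FOLLOW(C) = ["$", "a"]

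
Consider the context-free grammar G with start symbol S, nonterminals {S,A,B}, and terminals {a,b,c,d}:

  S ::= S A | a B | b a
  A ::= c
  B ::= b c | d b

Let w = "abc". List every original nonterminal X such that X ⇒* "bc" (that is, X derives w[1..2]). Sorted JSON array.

CNF form of G:
  S -> S A | T0 T3 | T3 B
  A -> c
  B -> T0 T1 | T2 T0
  T0 -> b
  T1 -> c
  T2 -> d
  T3 -> a

CYK table (by increasing span) — only the sub-triangle for w[1..2]:
  T[1,1] 'b' = {T0}  orig:{}
  T[2,2] 'c' = {A,T1}  orig:{A}
  T[1,2] 'bc' = {B}

Original NTs in T[1,2] deriving "bc": ["B"]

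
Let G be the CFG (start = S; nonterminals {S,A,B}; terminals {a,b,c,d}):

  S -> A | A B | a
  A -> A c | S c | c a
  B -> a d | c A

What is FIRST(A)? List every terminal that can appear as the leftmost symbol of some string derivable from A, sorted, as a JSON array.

FIRST sets, iterate to fixpoint:
iter 1:
  A via A→c a: +{c}
  B via B→a d: +{a}
  B via B→c A: +{c}
  S via S→A: +{c}
  S via S→a: +{a}
  FIRST(S)={a,c}  FIRST(A)={c}  FIRST(B)={a,c}
iter 2:
  A via A→S c: +{a}
  FIRST(S)={a,c}  FIRST(A)={a,c}  FIRST(B)={a,c}
iter 3: (stable)
  FIRST(S)={a,c}  FIRST(A)={a,c}  FIRST(B)={a,c}

FIRST(A) = ["a", "c"]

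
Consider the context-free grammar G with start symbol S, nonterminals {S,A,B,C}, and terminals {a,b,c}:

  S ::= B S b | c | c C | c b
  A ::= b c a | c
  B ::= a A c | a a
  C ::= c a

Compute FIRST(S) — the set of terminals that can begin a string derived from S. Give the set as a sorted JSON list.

FIRST iteration:
pass 1:
  A via A→b c a: +{b}
  A via A→c: +{c}
  B via B→a A c: +{a}
  C via C→c a: +{c}
  S via S→B S b: +{a}
  S via S→c: +{c}
  FIRST(S)={a,c}  FIRST(A)={b,c}  FIRST(B)={a}  FIRST(C)={c}
pass 2: (stable)
  FIRST(S)={a,c}  FIRST(A)={b,c}  FIRST(B)={a}  FIRST(C)={c}

FIRST(S) = ["a", "c"]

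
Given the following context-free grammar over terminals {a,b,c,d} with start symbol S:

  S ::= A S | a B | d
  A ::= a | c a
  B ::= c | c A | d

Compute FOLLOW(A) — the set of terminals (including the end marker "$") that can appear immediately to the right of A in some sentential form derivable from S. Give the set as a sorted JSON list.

Compute FIRST by fixpoint:
[1]
  A via A→a: +{a}
  A via A→c a: +{c}
  B via B→c: +{c}
  B via B→d: +{d}
  S via S→A S: +{a,c}
  S via S→d: +{d}
  S: {a,c,d}  A: {a,c}  B: {c,d}
[2] (stable)
  S: {a,c,d}  A: {a,c}  B: {c,d}

Compute FOLLOW by fixpoint:
initialize: $ ∈ FOLLOW(S)
iter 1:
  S→A S: FOLLOW(A) ⊇ FIRST(S) = {a,c,d}; new: +{a,c,d}
  S→a B: FOLLOW(B) ⊇ FOLLOW(S) ⊇ {$}; new: +{$}
  FOLLOW(S)={$}  FOLLOW(A)={a,c,d}  FOLLOW(B)={$}
iter 2:
  B→c A: FOLLOW(A) ⊇ FOLLOW(B) ⊇ {$}; new: +{$}
  FOLLOW(S)={$}  FOLLOW(A)={$,a,c,d}  FOLLOW(B)={$}
iter 3: (no change)
  FOLLOW(S)={$}  FOLLOW(A)={$,a,c,d}  FOLLOW(B)={$}

FOLLOW(A) = ["$", "a", "c", "d"]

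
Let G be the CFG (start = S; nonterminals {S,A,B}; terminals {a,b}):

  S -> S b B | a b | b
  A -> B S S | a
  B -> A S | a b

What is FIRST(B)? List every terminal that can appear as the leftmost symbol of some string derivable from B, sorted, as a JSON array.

Compute FIRST by fixpoint:
pass 1:
  A via A→a: +{a}
  B via B→A S: +{a}
  S via S→a b: +{a}
  S via S→b: +{b}
  S: {a,b}  A: {a}  B: {a}
pass 2: done
  S: {a,b}  A: {a}  B: {a}

FIRST(B) = ["a"]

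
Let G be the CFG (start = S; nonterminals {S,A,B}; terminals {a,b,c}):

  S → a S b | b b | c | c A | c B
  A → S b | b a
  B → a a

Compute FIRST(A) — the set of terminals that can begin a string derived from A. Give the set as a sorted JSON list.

FIRST iteration:
[1]
  A via A→b a: +{b}
  B via B→a a: +{a}
  S via S→a S b: +{a}
  S via S→b b: +{b}
  S via S→c: +{c}
  S: {a,b,c}  A: {b}  B: {a}
[2]
  A via A→S b: +{a,c}
  S: {a,b,c}  A: {a,b,c}  B: {a}
[3] (stable)
  S: {a,b,c}  A: {a,b,c}  B: {a}

FIRST(A) = ["a", "b", "c"]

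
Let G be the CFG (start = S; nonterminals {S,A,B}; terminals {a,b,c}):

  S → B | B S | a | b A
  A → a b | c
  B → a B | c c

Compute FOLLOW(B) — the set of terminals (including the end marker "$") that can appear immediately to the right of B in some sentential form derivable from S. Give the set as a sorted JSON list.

FIRST iteration:
pass 1:
  A via A→a b: +{a}
  A via A→c: +{c}
  B via B→a B: +{a}
  B via B→c c: +{c}
  S via S→B: +{a,c}
  S via S→b A: +{b}
  S: {a,b,c}  A: {a,c}  B: {a,c}
pass 2: done
  S: {a,b,c}  A: {a,c}  B: {a,c}

FOLLOW iteration:
seed FOLLOW(S) with $
iter 1:
  S→B: FOLLOW(B) ⊇ FOLLOW(S) ⊇ {$}; new: +{$}
  S→B S: FOLLOW(B) ⊇ FIRST(S) = {a,b,c}; new: +{a,b,c}
  S→b A: FOLLOW(A) ⊇ FOLLOW(S) ⊇ {$}; new: +{$}
  S: {$}  A: {$}  B: {$,a,b,c}
iter 2: — fixpoint
  S: {$}  A: {$}  B: {$,a,b,c}

FOLLOW(B) = ["$", "a", "b", "c"]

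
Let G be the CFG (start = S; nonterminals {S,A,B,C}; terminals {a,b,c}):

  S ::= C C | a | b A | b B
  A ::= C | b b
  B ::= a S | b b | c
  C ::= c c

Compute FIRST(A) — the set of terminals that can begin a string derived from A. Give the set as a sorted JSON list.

FIRST sets, iterate to fixpoint:
iter 1:
  A via A→b b: +{b}
  B via B→a S: +{a}
  B via B→b b: +{b}
  B via B→c: +{c}
  C via C→c c: +{c}
  S via S→C C: +{c}
  S via S→a: +{a}
  S via S→b A: +{b}
  FIRST(S)={a,b,c}  FIRST(A)={b}  FIRST(B)={a,b,c}  FIRST(C)={c}
iter 2:
  A via A→C: +{c}
  FIRST(S)={a,b,c}  FIRST(A)={b,c}  FIRST(B)={a,b,c}  FIRST(C)={c}
iter 3: (no change)
  FIRST(S)={a,b,c}  FIRST(A)={b,c}  FIRST(B)={a,b,c}  FIRST(C)={c}

FIRST(A) = ["b", "c"]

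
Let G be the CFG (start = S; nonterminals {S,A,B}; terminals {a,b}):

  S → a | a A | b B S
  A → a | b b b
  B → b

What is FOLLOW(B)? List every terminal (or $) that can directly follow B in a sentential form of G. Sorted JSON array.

FIRST iteration:
pass 1:
  A via A→a: +{a}
  A via A→b b b: +{b}
  B via B→b: +{b}
  S via S→a: +{a}
  S via S→b B S: +{b}
  FIRST(S)={a,b}  FIRST(A)={a,b}  FIRST(B)={b}
pass 2: done
  FIRST(S)={a,b}  FIRST(A)={a,b}  FIRST(B)={b}

FOLLOW iteration:
FOLLOW(S) := {$}
[1]
  S→a A: FOLLOW(A) ⊇ FOLLOW(S) ⊇ {$}; new: +{$}
  S→b B S: FOLLOW(B) ⊇ FIRST(S) = {a,b}; new: +{a,b}
  FOLLOW[S]={$}  FOLLOW[A]={$}  FOLLOW[B]={a,b}
[2] (stable)
  FOLLOW[S]={$}  FOLLOW[A]={$}  FOLLOW[B]={a,b}

FOLLOW(B) = ["a", "b"]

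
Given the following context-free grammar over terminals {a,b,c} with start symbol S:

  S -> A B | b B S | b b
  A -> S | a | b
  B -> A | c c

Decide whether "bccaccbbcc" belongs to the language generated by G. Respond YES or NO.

Convert to CNF:
  S -> A B | T0 T0 | T0 X4
  A -> A B | T0 T0 | T0 X2 | a | b
  B -> A B | T0 T0 | T0 X3 | T1 T1 | a | b
  T0 -> b
  T1 -> c
  X2 -> B S
  X3 -> B S
  X4 -> B S

CYK fill:
  cell(0,0) b: {A,B,T0}  orig:{A,B}
  cell(1,1) c: {T1}  orig:{}
  cell(2,2) c: {T1}  orig:{}
  cell(3,3) a: {A,B}
  cell(4,4) c: {T1}  orig:{}
  cell(5,5) c: {T1}  orig:{}
  cell(6,6) b: {A,B,T0}  orig:{A,B}
  cell(7,7) b: {A,B,T0}  orig:{A,B}
  cell(8,8) c: {T1}  orig:{}
  cell(9,9) c: {T1}  orig:{}
  cell(0,1) bc: ∅
  cell(1,2) cc: {B}
  cell(2,3) ca: ∅
  cell(3,4) ac: ∅
  cell(4,5) cc: {B}
  cell(5,6) cb: ∅
  cell(6,7) bb: {A,B,S}
  cell(7,8) bc: ∅
  cell(8,9) cc: {B}
  cell(0,2) bcc: {A,B,S}
  cell(1,3) cca: ∅
  cell(2,4) cac: ∅
  cell(3,5) acc: {A,B,S}
  cell(4,6) ccb: ∅
  cell(5,7) cbb: ∅
  cell(6,8) bbc: ∅
  cell(7,9) bcc: {A,B,S}
  cell(0,3) bcca: {A,B,S}
  cell(1,4) ccac: ∅
  cell(2,5) cacc: ∅
  cell(3,6) accb: {A,B,S}
  cell(4,7) ccbb: {X2,X3,X4}  orig:{}
  cell(5,8) cbbc: ∅
  cell(6,9) bbcc: {A,B,S,X2,X3,X4}  orig:{A,B,S}
  cell(0,4) bccac: ∅
  cell(1,5) ccacc: {X2,X3,X4}  orig:{}
  cell(2,6) caccb: ∅
  cell(3,7) accbb: {A,B,S,X2,X3,X4}  orig:{A,B,S}
  cell(4,8) ccbbc: ∅
  cell(5,9) cbbcc: ∅
  cell(0,5) bccacc: {A,B,S,X2,X3,X4}  orig:{A,B,S}
  cell(1,6) ccaccb: {X2,X3,X4}  orig:{}
  cell(2,7) caccbb: ∅
  cell(3,8) accbbc: ∅
  cell(4,9) ccbbcc: {X2,X3,X4}  orig:{}
  cell(0,6) bccaccb: {A,B,S,X2,X3,X4}  orig:{A,B,S}
  cell(1,7) ccaccbb: {X2,X3,X4}  orig:{}
  cell(2,8) caccbbc: ∅
  cell(3,9) accbbcc: {A,B,S,X2,X3,X4}  orig:{A,B,S}
  cell(0,7) bccaccbb: {A,B,S,X2,X3,X4}  orig:{A,B,S}
  cell(1,8) ccaccbbc: ∅
  cell(2,9) caccbbcc: ∅
  cell(0,8) bccaccbbc: ∅
  cell(1,9) ccaccbbcc: {X2,X3,X4}  orig:{}
  cell(0,9) bccaccbbcc: {A,B,S,X2,X3,X4}  orig:{A,B,S}

S ∈ T[0,9] ⇒ YES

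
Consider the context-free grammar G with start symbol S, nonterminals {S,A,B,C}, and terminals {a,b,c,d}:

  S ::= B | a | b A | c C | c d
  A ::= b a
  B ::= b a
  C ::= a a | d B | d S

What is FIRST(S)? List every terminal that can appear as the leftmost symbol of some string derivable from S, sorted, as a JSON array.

Compute FIRST by fixpoint:
pass 1:
  A via A→b a: +{b}
  B via B→b a: +{b}
  C via C→a a: +{a}
  C via C→d B: +{d}
  S via S→B: +{b}
  S via S→a: +{a}
  S via S→c C: +{c}
  FIRST[S]={a,b,c}  FIRST[A]={b}  FIRST[B]={b}  FIRST[C]={a,d}
pass 2: done
  FIRST[S]={a,b,c}  FIRST[A]={b}  FIRST[B]={b}  FIRST[C]={a,d}

FIRST(S) = ["a", "b", "c"]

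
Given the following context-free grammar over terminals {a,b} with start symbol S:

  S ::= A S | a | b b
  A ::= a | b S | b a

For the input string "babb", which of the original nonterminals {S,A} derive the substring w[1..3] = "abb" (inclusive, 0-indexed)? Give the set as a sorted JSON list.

CNF form of G:
  S -> A S | T0 T0 | a
  A -> T0 S | T0 T1 | a
  T0 -> b
  T1 -> a

Fill CYK table bottom-up — only the sub-triangle for w[1..3]:
  [1..1]={A,S,T1}  "a"  orig:{A,S}
  [2..2]={T0}  "b"  orig:{}
  [3..3]={T0}  "b"  orig:{}
  [1..2]=∅  "ab"
  [2..3]={S}  "bb"
  [1..3]={S}  "abb"

Original NTs in T[1,3] deriving "abb": ["S"]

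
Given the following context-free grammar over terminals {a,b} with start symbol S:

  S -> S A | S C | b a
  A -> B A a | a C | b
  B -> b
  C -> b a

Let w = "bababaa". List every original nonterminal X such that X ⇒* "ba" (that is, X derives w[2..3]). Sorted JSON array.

Convert to CNF:
  S -> S A | S C | T1 T0
  A -> B X2 | T0 C | b
  B -> b
  C -> T1 T0
  T0 -> a
  T1 -> b
  X2 -> A T0

CYK table (by increasing span), restricted to cells inside w[2..3]:
  [2..2]={A,B,T1}  "b"  orig:{A,B}
  [3..3]={T0}  "a"  orig:{}
  [2..3]={C,S,X2}  "ba"  orig:{C,S}

Original NTs in T[2,3] deriving "ba": ["C", "S"]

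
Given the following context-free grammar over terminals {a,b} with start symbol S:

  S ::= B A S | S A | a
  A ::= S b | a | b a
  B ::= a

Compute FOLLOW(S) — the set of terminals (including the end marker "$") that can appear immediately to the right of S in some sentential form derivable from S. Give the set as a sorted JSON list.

Compute FIRST by fixpoint:
iter 1:
  A via A→a: +{a}
  A via A→b a: +{b}
  B via B→a: +{a}
  S via S→B A S: +{a}
  FIRST[S]={a}  FIRST[A]={a,b}  FIRST[B]={a}
iter 2: (no change)
  FIRST[S]={a}  FIRST[A]={a,b}  FIRST[B]={a}

FOLLOW iteration:
seed FOLLOW(S) with $
pass 1:
  A→S b: FOLLOW(S) ⊇ FIRST(b) = {b}; new: +{b}
  S→B A S: FOLLOW(B) ⊇ FIRST(A) = {a,b}; new: +{a,b}
  S→B A S: FOLLOW(A) ⊇ FIRST(S) = {a}; new: +{a}
  S→S A: FOLLOW(S) ⊇ FIRST(A) = {a,b}; new: +{a}
  S→S A: FOLLOW(A) ⊇ FOLLOW(S) ⊇ {$,a,b}; new: +{$,b}
  FOLLOW(S)={$,a,b}  FOLLOW(A)={$,a,b}  FOLLOW(B)={a,b}
pass 2: (no change)
  FOLLOW(S)={$,a,b}  FOLLOW(A)={$,a,b}  FOLLOW(B)={a,b}

FOLLOW(S) = ["$", "a", "b"]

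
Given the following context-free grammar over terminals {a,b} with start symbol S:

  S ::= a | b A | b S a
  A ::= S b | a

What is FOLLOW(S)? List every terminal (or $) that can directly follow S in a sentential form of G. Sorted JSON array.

FIRST sets, iterate to fixpoint:
round 1:
  A via A→a: +{a}
  S via S→a: +{a}
  S via S→b A: +{b}
  FIRST[S]={a,b}  FIRST[A]={a}
round 2:
  A via A→S b: +{b}
  FIRST[S]={a,b}  FIRST[A]={a,b}
round 3: — fixpoint
  FIRST[S]={a,b}  FIRST[A]={a,b}

Compute FOLLOW by fixpoint:
seed FOLLOW(S) with $
[1]
  A→S b: FOLLOW(S) ⊇ FIRST(b) = {b}; new: +{b}
  S→b A: FOLLOW(A) ⊇ FOLLOW(S) ⊇ {$,b}; new: +{$,b}
  S→b S a: FOLLOW(S) ⊇ FIRST(a) = {a}; new: +{a}
  FOLLOW[S]={$,a,b}  FOLLOW[A]={$,b}
[2]
  S→b A: FOLLOW(A) ⊇ FOLLOW(S) ⊇ {$,a,b}; new: +{a}
  FOLLOW[S]={$,a,b}  FOLLOW[A]={$,a,b}
[3] — fixpoint
  FOLLOW[S]={$,a,b}  FOLLOW[A]={$,a,b}

FOLLOW(S) = ["$", "a", "b"]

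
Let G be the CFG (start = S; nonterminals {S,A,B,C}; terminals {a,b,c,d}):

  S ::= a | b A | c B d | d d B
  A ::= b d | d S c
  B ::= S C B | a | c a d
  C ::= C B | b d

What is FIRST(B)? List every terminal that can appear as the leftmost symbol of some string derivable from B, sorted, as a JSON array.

FIRST iteration:
iter 1:
  A via A→b d: +{b}
  A via A→d S c: +{d}
  B via B→a: +{a}
  B via B→c a d: +{c}
  C via C→b d: +{b}
  S via S→a: +{a}
  S via S→b A: +{b}
  S via S→c B d: +{c}
  S via S→d d B: +{d}
  FIRST[S]={a,b,c,d}  FIRST[A]={b,d}  FIRST[B]={a,c}  FIRST[C]={b}
iter 2:
  B via B→S C B: +{b,d}
  FIRST[S]={a,b,c,d}  FIRST[A]={b,d}  FIRST[B]={a,b,c,d}  FIRST[C]={b}
iter 3: (stable)
  FIRST[S]={a,b,c,d}  FIRST[A]={b,d}  FIRST[B]={a,b,c,d}  FIRST[C]={b}

FIRST(B) = ["a", "b", "c", "d"]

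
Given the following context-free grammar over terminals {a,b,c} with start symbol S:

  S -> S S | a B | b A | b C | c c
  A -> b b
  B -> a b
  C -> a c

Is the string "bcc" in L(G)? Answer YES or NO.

Convert to CNF:
  S -> S S | T0 A | T0 C | T1 B | T2 T2
  A -> T0 T0
  B -> T1 T0
  C -> T1 T2
  T0 -> b
  T1 -> a
  T2 -> c

CYK fill:
  T[0,0] 'b' = {T0}  orig:{}
  T[1,1] 'c' = {T2}  orig:{}
  T[2,2] 'c' = {T2}  orig:{}
  T[0,1] 'bc' = ∅
  T[1,2] 'cc' = {S}
  T[0,2] 'bcc' = ∅

S ∉ T[0,2] ⇒ NO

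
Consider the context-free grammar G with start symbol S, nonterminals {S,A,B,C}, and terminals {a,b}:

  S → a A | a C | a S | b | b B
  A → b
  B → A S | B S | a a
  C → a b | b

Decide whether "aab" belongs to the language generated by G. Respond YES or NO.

CNF form of G:
  S -> T0 A | T0 C | T0 S | T1 B | b
  A -> b
  B -> A S | B S | T0 T0
  C -> T0 T1 | b
  T0 -> a
  T1 -> b

CYK fill:
  T[0,0] 'a' = {T0}  orig:{}
  T[1,1] 'a' = {T0}  orig:{}
  T[2,2] 'b' = {A,C,S,T1}  orig:{A,C,S}
  T[0,1] 'aa' = {B}
  T[1,2] 'ab' = {C,S}
  T[0,2] 'aab' = {B,S}

S ∈ T[0,2] ⇒ YES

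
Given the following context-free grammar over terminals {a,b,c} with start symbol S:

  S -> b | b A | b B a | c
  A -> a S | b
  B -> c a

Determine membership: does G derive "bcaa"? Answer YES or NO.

CNF form of G:
  S -> T2 A | T2 X3 | b | c
  A -> T0 S | b
  B -> T1 T0
  T0 -> a
  T1 -> c
  T2 -> b
  X3 -> B T0

CYK fill:
  [0..0]={A,S,T2}  "b"  orig:{A,S}
  [1..1]={S,T1}  "c"  orig:{S}
  [2..2]={T0}  "a"  orig:{}
  [3..3]={T0}  "a"  orig:{}
  [0..1]=∅  "bc"
  [1..2]={B}  "ca"
  [2..3]=∅  "aa"
  [0..2]=∅  "bca"
  [1..3]={X3}  "caa"  orig:{}
  [0..3]={S}  "bcaa"

S ∈ T[0,3] ⇒ YES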